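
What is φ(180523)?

Prime factorization: 180523 = 7 × 17 × 37 × 41.
φ(7) = 7 − 1 = 6.
φ(17) = 17 − 1 = 16.
φ(37) = 37 − 1 = 36.
φ(41) = 41 − 1 = 40.
Since φ is multiplicative, φ(180523) = 6 · 16 · 36 · 40 = 138240.

138240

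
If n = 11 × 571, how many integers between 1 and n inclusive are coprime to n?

φ(6281) = 6281 · (1 − 1/11) · (1 − 1/571)
       = 6281 · 5700/6281 = 5700.

5700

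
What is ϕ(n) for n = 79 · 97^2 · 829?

601406208

φ(79) = 79 − 1 = 78.
φ(97^2) = 97^2 − 97^1 = 9409 − 97 = 9312.
φ(829) = 829 − 1 = 828.
Multiply: 78 · 9312 · 828 = 601406208.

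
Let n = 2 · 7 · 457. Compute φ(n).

2736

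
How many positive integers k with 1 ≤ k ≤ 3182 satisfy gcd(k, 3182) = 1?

3182 = 2 · 37 · 43.
φ(3182) = 3182 · (1 − 1/2) · (1 − 1/37) · (1 − 1/43)
       = 3182 · 1512/3182 = 1512.

1512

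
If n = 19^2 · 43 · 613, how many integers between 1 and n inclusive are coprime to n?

φ(9515599) = 9515599 · (1 − 1/19) · (1 − 1/43) · (1 − 1/613)
       = 9515599 · 462672/500821 = 8790768.

8790768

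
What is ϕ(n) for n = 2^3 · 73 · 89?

φ(51976) = 51976 · (1 − 1/2) · (1 − 1/73) · (1 − 1/89)
       = 51976 · 6336/12994 = 25344.

25344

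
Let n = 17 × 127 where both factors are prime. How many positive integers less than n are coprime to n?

2016

φ(n) = (p − 1)(q − 1) = (17−1)(127−1) = 16·126 = 2016.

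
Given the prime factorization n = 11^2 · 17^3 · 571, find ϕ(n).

φ(339444083) = 339444083 · (1 − 1/11) · (1 − 1/17) · (1 − 1/571)
       = 339444083 · 91200/106777 = 289924800.

289924800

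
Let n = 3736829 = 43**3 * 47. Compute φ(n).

3572268

φ(3736829) = 3736829 · (1 − 1/43) · (1 − 1/47)
       = 3736829 · 1932/2021 = 3572268.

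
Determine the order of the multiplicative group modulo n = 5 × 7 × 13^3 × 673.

φ(5) = 5 − 1 = 4.
φ(7) = 7 − 1 = 6.
φ(13^3) = 13^3 − 13^2 = 2197 − 169 = 2028.
φ(673) = 673 − 1 = 672.
Since φ is multiplicative, φ(51750335) = 4 · 6 · 2028 · 672 = 32707584.

32707584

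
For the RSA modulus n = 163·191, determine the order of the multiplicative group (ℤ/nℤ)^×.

30780

φ(n) = (p − 1)(q − 1) = (163−1)(191−1) = 162·190 = 30780.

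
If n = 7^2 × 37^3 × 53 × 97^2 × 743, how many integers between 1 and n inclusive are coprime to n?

743713141377024

φ(919622109750967) = 919622109750967 · (1 − 1/7) · (1 − 1/37) · (1 − 1/53) · (1 − 1/97) · (1 − 1/743)
       = 919622109750967 · 800077824/989318617 = 743713141377024.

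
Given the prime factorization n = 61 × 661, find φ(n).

39600

φ(61) = 61 − 1 = 60.
φ(661) = 661 − 1 = 660.
φ(40321) = 60 × 660 = 39600.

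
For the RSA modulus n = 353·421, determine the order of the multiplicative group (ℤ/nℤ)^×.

147840

φ(353) = 353 − 1 = 352.
φ(421) = 421 − 1 = 420.
Since φ is multiplicative, φ(148613) = 352 · 420 = 147840.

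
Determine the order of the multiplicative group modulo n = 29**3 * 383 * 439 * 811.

3191365306080

φ(3325662260623) = 3325662260623 · (1 − 1/29) · (1 − 1/383) · (1 − 1/439) · (1 − 1/811)
       = 3325662260623 · 3794726880/3954414103 = 3191365306080.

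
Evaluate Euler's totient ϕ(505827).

272160

First factor: 505827 = 3**2 · 7**2 · 31 · 37.
φ(505827) = 505827 · (1 − 1/3) · (1 − 1/7) · (1 − 1/31) · (1 − 1/37)
       = 505827 · 12960/24087 = 272160.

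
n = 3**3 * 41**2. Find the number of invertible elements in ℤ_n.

φ(3^3) = 3^3 − 3^2 = 27 − 9 = 18.
φ(41^2) = 41^2 − 41^1 = 1681 − 41 = 1640.
Multiply: 18 · 1640 = 29520.

29520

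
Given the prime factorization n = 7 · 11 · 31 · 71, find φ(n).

126000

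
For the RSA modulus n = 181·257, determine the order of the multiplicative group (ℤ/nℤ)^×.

46080

For distinct primes, φ(pq) = (p−1)(q−1) = 180 × 256 = 46080.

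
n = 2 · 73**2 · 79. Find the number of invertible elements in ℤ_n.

409968

φ(2) = 2 − 1 = 1.
φ(73^2) = 73^1·(73−1) = 73·72 = 5256.
φ(79) = 79 − 1 = 78.
Since φ is multiplicative, φ(841982) = 1 · 5256 · 78 = 409968.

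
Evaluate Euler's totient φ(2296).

960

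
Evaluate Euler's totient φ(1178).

Prime factorization: 1178 = 2 * 19 * 31.
φ(1178) = 1178 · (1 − 1/2) · (1 − 1/19) · (1 − 1/31)
       = 1178 · 540/1178 = 540.

540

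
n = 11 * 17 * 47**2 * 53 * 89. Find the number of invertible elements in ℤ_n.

1582929920

φ(1948512511) = 1948512511 · (1 − 1/11) · (1 − 1/17) · (1 − 1/47) · (1 − 1/53) · (1 − 1/89)
       = 1948512511 · 33679360/41457713 = 1582929920.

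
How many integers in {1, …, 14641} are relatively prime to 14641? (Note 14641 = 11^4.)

φ(14641) = 14641 · (1 − 1/11)
       = 14641 · 10/11 = 13310.

13310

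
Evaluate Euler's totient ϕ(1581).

960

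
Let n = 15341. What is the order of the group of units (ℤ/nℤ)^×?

14168

15341 = 23^2 · 29.
φ(23^2) = 23^2 − 23^1 = 529 − 23 = 506.
φ(29) = 29 − 1 = 28.
Since φ is multiplicative, φ(15341) = 506 · 28 = 14168.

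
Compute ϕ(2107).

First factor: 2107 = 7**2 · 43.
φ(2107) = 2107 · (1 − 1/7) · (1 − 1/43)
       = 2107 · 252/301 = 1764.

1764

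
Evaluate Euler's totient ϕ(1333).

1260

Factor 1333: 1333 = 31 · 43.
φ(31) = 31 − 1 = 30.
φ(43) = 43 − 1 = 42.
φ(1333) = 30 × 42 = 1260.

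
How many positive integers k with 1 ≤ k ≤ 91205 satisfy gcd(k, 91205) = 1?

91205 = 5 · 17 · 29 · 37.
φ(91205) = 91205 · (1 − 1/5) · (1 − 1/17) · (1 − 1/29) · (1 − 1/37)
       = 91205 · 64512/91205 = 64512.

64512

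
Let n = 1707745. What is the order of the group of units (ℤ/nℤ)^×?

First factor: 1707745 = 5 · 13^2 · 43 · 47.
φ(1707745) = 1707745 · (1 − 1/5) · (1 − 1/13) · (1 − 1/43) · (1 − 1/47)
       = 1707745 · 92736/131365 = 1205568.

1205568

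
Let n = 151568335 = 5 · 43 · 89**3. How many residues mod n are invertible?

φ(151568335) = 151568335 · (1 − 1/5) · (1 − 1/43) · (1 − 1/89)
       = 151568335 · 14784/19135 = 117104064.

117104064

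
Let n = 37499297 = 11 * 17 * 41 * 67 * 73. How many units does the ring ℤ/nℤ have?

φ(37499297) = 37499297 · (1 − 1/11) · (1 − 1/17) · (1 − 1/41) · (1 − 1/67) · (1 − 1/73)
       = 37499297 · 30412800/37499297 = 30412800.

30412800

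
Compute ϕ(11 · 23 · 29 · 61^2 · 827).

18622665600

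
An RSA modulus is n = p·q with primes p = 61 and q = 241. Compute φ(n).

φ(14701) = 14701 · (1 − 1/61) · (1 − 1/241)
       = 14701 · 14400/14701 = 14400.

14400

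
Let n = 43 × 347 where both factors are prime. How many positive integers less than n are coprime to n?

φ(14921) = 14921 · (1 − 1/43) · (1 − 1/347)
       = 14921 · 14532/14921 = 14532.

14532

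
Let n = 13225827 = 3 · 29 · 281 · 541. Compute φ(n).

φ(3) = 3 − 1 = 2.
φ(29) = 29 − 1 = 28.
φ(281) = 281 − 1 = 280.
φ(541) = 541 − 1 = 540.
φ(13225827) = 2 × 28 × 280 × 540 = 8467200.

8467200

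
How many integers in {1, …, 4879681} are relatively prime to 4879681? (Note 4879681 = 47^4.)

φ(4879681) = 4879681 · (1 − 1/47)
       = 4879681 · 46/47 = 4775858.

4775858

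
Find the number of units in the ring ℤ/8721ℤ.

8721 = 3**3 · 17 · 19.
φ(3^3) = 3^2·(3−1) = 9·2 = 18.
φ(17) = 17 − 1 = 16.
φ(19) = 19 − 1 = 18.
Multiply: 18 · 16 · 18 = 5184.

5184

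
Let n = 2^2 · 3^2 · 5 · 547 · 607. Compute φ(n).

15882048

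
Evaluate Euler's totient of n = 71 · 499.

34860

φ(35429) = 35429 · (1 − 1/71) · (1 − 1/499)
       = 35429 · 34860/35429 = 34860.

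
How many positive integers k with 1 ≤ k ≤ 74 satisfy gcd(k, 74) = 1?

Factor 74: 74 = 2 × 37.
φ(74) = 74 · (1 − 1/2) · (1 − 1/37)
       = 74 · 36/74 = 36.

36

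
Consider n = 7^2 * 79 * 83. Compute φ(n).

φ(7^2) = 7^2 − 7^1 = 49 − 7 = 42.
φ(79) = 79 − 1 = 78.
φ(83) = 83 − 1 = 82.
Multiply: 42 · 78 · 82 = 268632.

268632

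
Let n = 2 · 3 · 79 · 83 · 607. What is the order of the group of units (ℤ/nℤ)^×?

φ(23880594) = 23880594 · (1 − 1/2) · (1 − 1/3) · (1 − 1/79) · (1 − 1/83) · (1 − 1/607)
       = 23880594 · 7751952/23880594 = 7751952.

7751952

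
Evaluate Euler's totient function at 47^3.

φ(103823) = 103823 · (1 − 1/47)
       = 103823 · 46/47 = 101614.

101614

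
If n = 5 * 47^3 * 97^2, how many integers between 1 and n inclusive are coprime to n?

3784918272

φ(4884353035) = 4884353035 · (1 − 1/5) · (1 − 1/47) · (1 − 1/97)
       = 4884353035 · 17664/22795 = 3784918272.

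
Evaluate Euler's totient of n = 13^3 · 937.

1898208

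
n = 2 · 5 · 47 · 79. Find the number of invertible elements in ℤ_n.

14352

φ(2) = 2 − 1 = 1.
φ(5) = 5 − 1 = 4.
φ(47) = 47 − 1 = 46.
φ(79) = 79 − 1 = 78.
Multiply: 1 · 4 · 46 · 78 = 14352.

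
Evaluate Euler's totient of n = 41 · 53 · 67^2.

9197760

φ(41) = 41 − 1 = 40.
φ(53) = 53 − 1 = 52.
φ(67^2) = 67^2 − 67^1 = 4489 − 67 = 4422.
Since φ is multiplicative, φ(9754597) = 40 · 52 · 4422 = 9197760.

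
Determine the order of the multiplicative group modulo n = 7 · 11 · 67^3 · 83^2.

φ(159540635639) = 159540635639 · (1 − 1/7) · (1 − 1/11) · (1 − 1/67) · (1 − 1/83)
       = 159540635639 · 324720/428197 = 120986450640.

120986450640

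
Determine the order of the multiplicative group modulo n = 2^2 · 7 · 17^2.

3264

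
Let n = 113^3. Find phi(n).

φ(113^3) = 113^3 − 113^2 = 1442897 − 12769 = 1430128.

1430128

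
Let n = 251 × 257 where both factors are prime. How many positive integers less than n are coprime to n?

64000

φ(251) = 251 − 1 = 250.
φ(257) = 257 − 1 = 256.
φ(64507) = 250 × 256 = 64000.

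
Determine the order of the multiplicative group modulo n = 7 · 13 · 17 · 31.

φ(47957) = 47957 · (1 − 1/7) · (1 − 1/13) · (1 − 1/17) · (1 − 1/31)
       = 47957 · 34560/47957 = 34560.

34560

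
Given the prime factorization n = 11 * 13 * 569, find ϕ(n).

68160

φ(81367) = 81367 · (1 − 1/11) · (1 − 1/13) · (1 − 1/569)
       = 81367 · 68160/81367 = 68160.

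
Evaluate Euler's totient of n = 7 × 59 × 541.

φ(223433) = 223433 · (1 − 1/7) · (1 − 1/59) · (1 − 1/541)
       = 223433 · 187920/223433 = 187920.

187920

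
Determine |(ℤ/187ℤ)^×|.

Prime factorization: 187 = 11 × 17.
φ(187) = 187 · (1 − 1/11) · (1 − 1/17)
       = 187 · 160/187 = 160.

160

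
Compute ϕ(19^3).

6498

φ(6859) = 6859 · (1 − 1/19)
       = 6859 · 18/19 = 6498.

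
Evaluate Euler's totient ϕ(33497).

Factor 33497: 33497 = 19 · 41 · 43.
φ(19) = 19 − 1 = 18.
φ(41) = 41 − 1 = 40.
φ(43) = 43 − 1 = 42.
Since φ is multiplicative, φ(33497) = 18 · 40 · 42 = 30240.

30240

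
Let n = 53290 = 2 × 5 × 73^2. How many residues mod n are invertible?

φ(2) = 2 − 1 = 1.
φ(5) = 5 − 1 = 4.
φ(73^2) = 73^2 − 73^1 = 5329 − 73 = 5256.
φ(53290) = 1 × 4 × 5256 = 21024.

21024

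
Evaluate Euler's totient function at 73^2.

φ(5329) = 5329 · (1 − 1/73)
       = 5329 · 72/73 = 5256.

5256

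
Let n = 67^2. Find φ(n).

φ(67^2) = 67^2 − 67^1 = 4489 − 67 = 4422.

4422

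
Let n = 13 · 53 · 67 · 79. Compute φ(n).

φ(13) = 13 − 1 = 12.
φ(53) = 53 − 1 = 52.
φ(67) = 67 − 1 = 66.
φ(79) = 79 − 1 = 78.
Since φ is multiplicative, φ(3646877) = 12 · 52 · 66 · 78 = 3212352.

3212352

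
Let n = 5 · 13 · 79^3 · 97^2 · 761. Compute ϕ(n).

φ(5) = 5 − 1 = 4.
φ(13) = 13 − 1 = 12.
φ(79^3) = 79^2·(79−1) = 6241·78 = 486798.
φ(97^2) = 97^1·(97−1) = 97·96 = 9312.
φ(761) = 761 − 1 = 760.
Since φ is multiplicative, φ(229468330436215) = 4 · 12 · 486798 · 9312 · 760 = 165366137364480.

165366137364480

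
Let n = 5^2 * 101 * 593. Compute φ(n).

1184000

φ(5^2) = 5^2 − 5^1 = 25 − 5 = 20.
φ(101) = 101 − 1 = 100.
φ(593) = 593 − 1 = 592.
Since φ is multiplicative, φ(1497325) = 20 · 100 · 592 = 1184000.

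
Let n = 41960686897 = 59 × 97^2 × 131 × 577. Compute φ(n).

φ(59) = 59 − 1 = 58.
φ(97^2) = 97^2 − 97^1 = 9409 − 97 = 9312.
φ(131) = 131 − 1 = 130.
φ(577) = 577 − 1 = 576.
φ(41960686897) = 58 × 9312 × 130 × 576 = 40442388480.

40442388480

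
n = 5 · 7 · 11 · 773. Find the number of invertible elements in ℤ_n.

φ(5) = 5 − 1 = 4.
φ(7) = 7 − 1 = 6.
φ(11) = 11 − 1 = 10.
φ(773) = 773 − 1 = 772.
Since φ is multiplicative, φ(297605) = 4 · 6 · 10 · 772 = 185280.

185280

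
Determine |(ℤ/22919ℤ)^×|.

20160

Prime factorization: 22919 = 13 · 41 · 43.
φ(22919) = 22919 · (1 − 1/13) · (1 − 1/41) · (1 − 1/43)
       = 22919 · 20160/22919 = 20160.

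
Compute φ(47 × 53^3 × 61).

φ(47) = 47 − 1 = 46.
φ(53^3) = 53^3 − 53^2 = 148877 − 2809 = 146068.
φ(61) = 61 − 1 = 60.
Multiply: 46 · 146068 · 60 = 403147680.

403147680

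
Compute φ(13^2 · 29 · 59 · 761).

192541440

φ(13^2) = 13^1·(13−1) = 13·12 = 156.
φ(29) = 29 − 1 = 28.
φ(59) = 59 − 1 = 58.
φ(761) = 761 − 1 = 760.
Since φ is multiplicative, φ(220049999) = 156 · 28 · 58 · 760 = 192541440.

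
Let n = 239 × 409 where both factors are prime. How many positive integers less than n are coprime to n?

φ(239) = 239 − 1 = 238.
φ(409) = 409 − 1 = 408.
φ(97751) = 238 × 408 = 97104.

97104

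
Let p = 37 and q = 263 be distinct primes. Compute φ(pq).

9432

φ(pq) = (p−1)(q−1) = 36 · 262 = 9432.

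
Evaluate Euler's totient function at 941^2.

φ(885481) = 885481 · (1 − 1/941)
       = 885481 · 940/941 = 884540.

884540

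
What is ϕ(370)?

Prime factorization: 370 = 2 · 5 · 37.
φ(370) = 370 · (1 − 1/2) · (1 − 1/5) · (1 − 1/37)
       = 370 · 144/370 = 144.

144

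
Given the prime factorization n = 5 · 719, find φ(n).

2872

φ(3595) = 3595 · (1 − 1/5) · (1 − 1/719)
       = 3595 · 2872/3595 = 2872.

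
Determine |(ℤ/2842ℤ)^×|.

Factor 2842: 2842 = 2 * 7^2 * 29.
φ(2842) = 2842 · (1 − 1/2) · (1 − 1/7) · (1 − 1/29)
       = 2842 · 168/406 = 1176.

1176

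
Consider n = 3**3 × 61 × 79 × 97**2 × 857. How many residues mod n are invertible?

671483105280

φ(3^3) = 3^3 − 3^2 = 27 − 9 = 18.
φ(61) = 61 − 1 = 60.
φ(79) = 79 − 1 = 78.
φ(97^2) = 97^2 − 97^1 = 9409 − 97 = 9312.
φ(857) = 857 − 1 = 856.
Since φ is multiplicative, φ(1049167866969) = 18 · 60 · 78 · 9312 · 856 = 671483105280.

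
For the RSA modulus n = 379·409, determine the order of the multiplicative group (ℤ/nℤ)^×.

154224

φ(155011) = 155011 · (1 − 1/379) · (1 − 1/409)
       = 155011 · 154224/155011 = 154224.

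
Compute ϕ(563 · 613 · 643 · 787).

φ(174644363879) = 174644363879 · (1 − 1/563) · (1 − 1/613) · (1 − 1/643) · (1 − 1/787)
       = 174644363879 · 173558269728/174644363879 = 173558269728.

173558269728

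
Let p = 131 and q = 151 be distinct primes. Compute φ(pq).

19500

φ(131) = 131 − 1 = 130.
φ(151) = 151 − 1 = 150.
φ(19781) = 130 × 150 = 19500.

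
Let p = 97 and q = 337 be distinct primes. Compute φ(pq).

32256

φ(97) = 97 − 1 = 96.
φ(337) = 337 − 1 = 336.
Multiply: 96 · 336 = 32256.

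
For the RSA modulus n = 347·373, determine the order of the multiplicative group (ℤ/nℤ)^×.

For distinct primes, φ(pq) = (p−1)(q−1) = 346 × 372 = 128712.

128712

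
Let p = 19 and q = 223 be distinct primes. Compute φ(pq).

φ(n) = (p − 1)(q − 1) = (19−1)(223−1) = 18·222 = 3996.

3996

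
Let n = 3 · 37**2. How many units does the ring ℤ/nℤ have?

2664

φ(3) = 3 − 1 = 2.
φ(37^2) = 37^2 − 37^1 = 1369 − 37 = 1332.
φ(4107) = 2 × 1332 = 2664.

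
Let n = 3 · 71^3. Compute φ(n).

φ(1073733) = 1073733 · (1 − 1/3) · (1 − 1/71)
       = 1073733 · 140/213 = 705740.

705740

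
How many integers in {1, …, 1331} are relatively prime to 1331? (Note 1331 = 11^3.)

φ(11^3) = 11^3 − 11^2 = 1331 − 121 = 1210.

1210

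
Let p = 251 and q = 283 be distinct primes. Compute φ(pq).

For distinct primes, φ(pq) = (p−1)(q−1) = 250 × 282 = 70500.

70500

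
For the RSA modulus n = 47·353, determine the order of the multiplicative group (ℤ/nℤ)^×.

16192

φ(pq) = (p−1)(q−1) = 46 · 352 = 16192.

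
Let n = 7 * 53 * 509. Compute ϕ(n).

158496

φ(7) = 7 − 1 = 6.
φ(53) = 53 − 1 = 52.
φ(509) = 509 − 1 = 508.
Since φ is multiplicative, φ(188839) = 6 · 52 · 508 = 158496.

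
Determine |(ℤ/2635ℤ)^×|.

1920

2635 = 5 × 17 × 31.
φ(5) = 5 − 1 = 4.
φ(17) = 17 − 1 = 16.
φ(31) = 31 − 1 = 30.
Multiply: 4 · 16 · 30 = 1920.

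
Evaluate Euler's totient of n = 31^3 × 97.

φ(31^3) = 31^2·(31−1) = 961·30 = 28830.
φ(97) = 97 − 1 = 96.
Multiply: 28830 · 96 = 2767680.

2767680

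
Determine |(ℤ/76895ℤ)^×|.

48672

First factor: 76895 = 5 · 7 · 13**3.
φ(76895) = 76895 · (1 − 1/5) · (1 − 1/7) · (1 − 1/13)
       = 76895 · 288/455 = 48672.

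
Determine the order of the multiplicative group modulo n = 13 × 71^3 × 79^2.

26092619280

φ(13) = 13 − 1 = 12.
φ(71^3) = 71^3 − 71^2 = 357911 − 5041 = 352870.
φ(79^2) = 79^2 − 79^1 = 6241 − 79 = 6162.
Since φ is multiplicative, φ(29038393163) = 12 · 352870 · 6162 = 26092619280.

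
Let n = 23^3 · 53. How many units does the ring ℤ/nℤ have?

φ(644851) = 644851 · (1 − 1/23) · (1 − 1/53)
       = 644851 · 1144/1219 = 605176.

605176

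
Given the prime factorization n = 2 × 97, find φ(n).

φ(2) = 2 − 1 = 1.
φ(97) = 97 − 1 = 96.
φ(194) = 1 × 96 = 96.

96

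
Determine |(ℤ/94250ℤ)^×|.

33600

Prime factorization: 94250 = 2 * 5^3 * 13 * 29.
φ(2) = 2 − 1 = 1.
φ(5^3) = 5^2·(5−1) = 25·4 = 100.
φ(13) = 13 − 1 = 12.
φ(29) = 29 − 1 = 28.
Since φ is multiplicative, φ(94250) = 1 · 100 · 12 · 28 = 33600.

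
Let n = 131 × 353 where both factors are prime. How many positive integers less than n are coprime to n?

φ(pq) = (p−1)(q−1) = 130 · 352 = 45760.

45760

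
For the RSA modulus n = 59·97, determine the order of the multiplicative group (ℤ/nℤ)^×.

5568

For distinct primes, φ(pq) = (p−1)(q−1) = 58 × 96 = 5568.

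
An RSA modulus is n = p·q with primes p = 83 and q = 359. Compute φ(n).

29356

φ(n) = (p − 1)(q − 1) = (83−1)(359−1) = 82·358 = 29356.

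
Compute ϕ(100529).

77760

Factor 100529: 100529 = 11 · 13 · 19 · 37.
φ(11) = 11 − 1 = 10.
φ(13) = 13 − 1 = 12.
φ(19) = 19 − 1 = 18.
φ(37) = 37 − 1 = 36.
Since φ is multiplicative, φ(100529) = 10 · 12 · 18 · 36 = 77760.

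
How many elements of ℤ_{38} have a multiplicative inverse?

18

Factor 38: 38 = 2 · 19.
φ(38) = 38 · (1 − 1/2) · (1 − 1/19)
       = 38 · 18/38 = 18.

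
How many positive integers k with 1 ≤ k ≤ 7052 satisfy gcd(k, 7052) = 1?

3360

Factor 7052: 7052 = 2**2 × 41 × 43.
φ(7052) = 7052 · (1 − 1/2) · (1 − 1/41) · (1 − 1/43)
       = 7052 · 1680/3526 = 3360.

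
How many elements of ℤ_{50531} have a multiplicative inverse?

50531 = 13^3 * 23.
φ(13^3) = 13^2·(13−1) = 169·12 = 2028.
φ(23) = 23 − 1 = 22.
φ(50531) = 2028 × 22 = 44616.

44616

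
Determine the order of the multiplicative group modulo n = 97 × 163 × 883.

13716864

φ(13961113) = 13961113 · (1 − 1/97) · (1 − 1/163) · (1 − 1/883)
       = 13961113 · 13716864/13961113 = 13716864.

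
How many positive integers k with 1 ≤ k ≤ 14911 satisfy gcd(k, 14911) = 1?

12960

First factor: 14911 = 13 · 31 · 37.
φ(13) = 13 − 1 = 12.
φ(31) = 31 − 1 = 30.
φ(37) = 37 − 1 = 36.
φ(14911) = 12 × 30 × 36 = 12960.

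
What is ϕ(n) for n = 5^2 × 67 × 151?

198000

φ(252925) = 252925 · (1 − 1/5) · (1 − 1/67) · (1 − 1/151)
       = 252925 · 39600/50585 = 198000.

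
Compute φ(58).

28

Prime factorization: 58 = 2 · 29.
φ(2) = 2 − 1 = 1.
φ(29) = 29 − 1 = 28.
Multiply: 1 · 28 = 28.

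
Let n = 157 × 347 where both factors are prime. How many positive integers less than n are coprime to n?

53976

φ(n) = (p − 1)(q − 1) = (157−1)(347−1) = 156·346 = 53976.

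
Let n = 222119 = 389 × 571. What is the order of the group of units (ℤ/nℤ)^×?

221160

φ(222119) = 222119 · (1 − 1/389) · (1 − 1/571)
       = 222119 · 221160/222119 = 221160.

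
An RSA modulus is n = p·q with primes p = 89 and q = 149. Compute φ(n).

13024

φ(pq) = (p−1)(q−1) = 88 · 148 = 13024.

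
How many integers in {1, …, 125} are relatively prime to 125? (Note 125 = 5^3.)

100

φ(5^3) = 5^2·(5−1) = 25·4 = 100.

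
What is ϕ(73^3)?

383688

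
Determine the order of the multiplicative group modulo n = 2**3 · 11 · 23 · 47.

40480

φ(2^3) = 2^2·(2−1) = 4·1 = 4.
φ(11) = 11 − 1 = 10.
φ(23) = 23 − 1 = 22.
φ(47) = 47 − 1 = 46.
φ(95128) = 4 × 10 × 22 × 46 = 40480.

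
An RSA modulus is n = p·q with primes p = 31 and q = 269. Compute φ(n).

φ(31) = 31 − 1 = 30.
φ(269) = 269 − 1 = 268.
Multiply: 30 · 268 = 8040.

8040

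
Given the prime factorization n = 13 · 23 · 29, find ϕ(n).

φ(8671) = 8671 · (1 − 1/13) · (1 − 1/23) · (1 − 1/29)
       = 8671 · 7392/8671 = 7392.

7392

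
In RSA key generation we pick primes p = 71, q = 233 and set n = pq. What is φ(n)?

φ(pq) = (p−1)(q−1) = 70 · 232 = 16240.

16240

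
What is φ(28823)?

25920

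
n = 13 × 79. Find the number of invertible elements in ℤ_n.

936

φ(13) = 13 − 1 = 12.
φ(79) = 79 − 1 = 78.
Multiply: 12 · 78 = 936.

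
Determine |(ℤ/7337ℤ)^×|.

First factor: 7337 = 11 * 23 * 29.
φ(7337) = 7337 · (1 − 1/11) · (1 − 1/23) · (1 − 1/29)
       = 7337 · 6160/7337 = 6160.

6160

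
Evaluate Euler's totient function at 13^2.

156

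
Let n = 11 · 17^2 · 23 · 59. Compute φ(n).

3470720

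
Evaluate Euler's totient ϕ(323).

288

Prime factorization: 323 = 17 × 19.
φ(17) = 17 − 1 = 16.
φ(19) = 19 − 1 = 18.
φ(323) = 16 × 18 = 288.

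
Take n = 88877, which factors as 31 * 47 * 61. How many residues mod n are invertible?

82800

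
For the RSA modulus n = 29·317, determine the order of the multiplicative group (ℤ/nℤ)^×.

φ(29) = 29 − 1 = 28.
φ(317) = 317 − 1 = 316.
Multiply: 28 · 316 = 8848.

8848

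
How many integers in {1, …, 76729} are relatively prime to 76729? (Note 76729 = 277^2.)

76452

φ(277^2) = 277^1·(277−1) = 277·276 = 76452.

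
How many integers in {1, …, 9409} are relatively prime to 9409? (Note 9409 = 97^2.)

9312

φ(97^2) = 97^2 − 97^1 = 9409 − 97 = 9312.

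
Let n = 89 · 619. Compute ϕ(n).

φ(89) = 89 − 1 = 88.
φ(619) = 619 − 1 = 618.
φ(55091) = 88 × 618 = 54384.

54384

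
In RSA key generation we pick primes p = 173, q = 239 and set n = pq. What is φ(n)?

40936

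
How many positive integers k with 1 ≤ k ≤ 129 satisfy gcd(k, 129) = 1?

84

First factor: 129 = 3 · 43.
φ(129) = 129 · (1 − 1/3) · (1 − 1/43)
       = 129 · 84/129 = 84.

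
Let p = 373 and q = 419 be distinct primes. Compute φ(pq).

φ(156287) = 156287 · (1 − 1/373) · (1 − 1/419)
       = 156287 · 155496/156287 = 155496.

155496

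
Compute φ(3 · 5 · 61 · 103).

48960

φ(94245) = 94245 · (1 − 1/3) · (1 − 1/5) · (1 − 1/61) · (1 − 1/103)
       = 94245 · 48960/94245 = 48960.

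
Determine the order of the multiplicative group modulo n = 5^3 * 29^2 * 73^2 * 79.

33289401600

φ(44256678875) = 44256678875 · (1 − 1/5) · (1 − 1/29) · (1 − 1/73) · (1 − 1/79)
       = 44256678875 · 628992/836215 = 33289401600.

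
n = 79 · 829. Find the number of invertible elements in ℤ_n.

φ(65491) = 65491 · (1 − 1/79) · (1 − 1/829)
       = 65491 · 64584/65491 = 64584.

64584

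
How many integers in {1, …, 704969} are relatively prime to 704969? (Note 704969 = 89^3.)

697048

φ(89^3) = 89^2·(89−1) = 7921·88 = 697048.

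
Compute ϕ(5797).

First factor: 5797 = 11 × 17 × 31.
φ(11) = 11 − 1 = 10.
φ(17) = 17 − 1 = 16.
φ(31) = 31 − 1 = 30.
φ(5797) = 10 × 16 × 30 = 4800.

4800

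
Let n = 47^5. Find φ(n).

224465326

φ(229345007) = 229345007 · (1 − 1/47)
       = 229345007 · 46/47 = 224465326.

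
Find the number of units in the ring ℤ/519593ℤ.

443520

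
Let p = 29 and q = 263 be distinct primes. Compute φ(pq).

φ(pq) = (p−1)(q−1) = 28 · 262 = 7336.

7336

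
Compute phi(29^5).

19803868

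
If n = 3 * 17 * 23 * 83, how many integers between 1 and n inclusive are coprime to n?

57728

φ(97359) = 97359 · (1 − 1/3) · (1 − 1/17) · (1 − 1/23) · (1 − 1/83)
       = 97359 · 57728/97359 = 57728.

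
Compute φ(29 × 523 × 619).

9032688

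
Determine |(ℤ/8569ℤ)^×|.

7200

First factor: 8569 = 11 · 19 · 41.
φ(8569) = 8569 · (1 − 1/11) · (1 − 1/19) · (1 − 1/41)
       = 8569 · 7200/8569 = 7200.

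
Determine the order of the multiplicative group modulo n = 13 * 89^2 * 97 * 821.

φ(8200460801) = 8200460801 · (1 − 1/13) · (1 − 1/89) · (1 − 1/97) · (1 − 1/821)
       = 8200460801 · 83128320/92140009 = 7398420480.

7398420480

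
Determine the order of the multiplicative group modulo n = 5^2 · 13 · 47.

11040

φ(15275) = 15275 · (1 − 1/5) · (1 − 1/13) · (1 − 1/47)
       = 15275 · 2208/3055 = 11040.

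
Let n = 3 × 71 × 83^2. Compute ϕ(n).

952840

φ(3) = 3 − 1 = 2.
φ(71) = 71 − 1 = 70.
φ(83^2) = 83^1·(83−1) = 83·82 = 6806.
Multiply: 2 · 70 · 6806 = 952840.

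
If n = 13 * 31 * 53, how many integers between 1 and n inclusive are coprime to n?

18720

φ(13) = 13 − 1 = 12.
φ(31) = 31 − 1 = 30.
φ(53) = 53 − 1 = 52.
φ(21359) = 12 × 30 × 52 = 18720.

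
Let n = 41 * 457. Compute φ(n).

φ(41) = 41 − 1 = 40.
φ(457) = 457 − 1 = 456.
Multiply: 40 · 456 = 18240.

18240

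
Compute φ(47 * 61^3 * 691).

φ(47) = 47 − 1 = 46.
φ(61^3) = 61^3 − 61^2 = 226981 − 3721 = 223260.
φ(691) = 691 − 1 = 690.
φ(7371661937) = 46 × 223260 × 690 = 7086272400.

7086272400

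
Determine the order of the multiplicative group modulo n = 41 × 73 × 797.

φ(2385421) = 2385421 · (1 − 1/41) · (1 − 1/73) · (1 − 1/797)
       = 2385421 · 2292480/2385421 = 2292480.

2292480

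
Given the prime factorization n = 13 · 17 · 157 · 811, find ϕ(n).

24261120

φ(13) = 13 − 1 = 12.
φ(17) = 17 − 1 = 16.
φ(157) = 157 − 1 = 156.
φ(811) = 811 − 1 = 810.
φ(28139267) = 12 × 16 × 156 × 810 = 24261120.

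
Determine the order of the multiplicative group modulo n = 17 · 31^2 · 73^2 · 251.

19552320000

φ(21852028123) = 21852028123 · (1 − 1/17) · (1 − 1/31) · (1 − 1/73) · (1 − 1/251)
       = 21852028123 · 8640000/9656221 = 19552320000.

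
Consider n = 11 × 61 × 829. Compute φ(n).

φ(556259) = 556259 · (1 − 1/11) · (1 − 1/61) · (1 − 1/829)
       = 556259 · 496800/556259 = 496800.

496800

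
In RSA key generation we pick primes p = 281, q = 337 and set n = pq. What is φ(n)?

94080

φ(n) = (p − 1)(q − 1) = (281−1)(337−1) = 280·336 = 94080.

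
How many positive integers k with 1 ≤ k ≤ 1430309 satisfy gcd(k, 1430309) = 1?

1270080

1430309 = 29 · 31 · 37 · 43.
φ(1430309) = 1430309 · (1 − 1/29) · (1 − 1/31) · (1 − 1/37) · (1 − 1/43)
       = 1430309 · 1270080/1430309 = 1270080.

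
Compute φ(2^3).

4

φ(8) = 8 · (1 − 1/2)
       = 8 · 1/2 = 4.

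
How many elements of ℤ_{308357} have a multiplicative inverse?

Factor 308357: 308357 = 7^3 · 29 · 31.
φ(308357) = 308357 · (1 − 1/7) · (1 − 1/29) · (1 − 1/31)
       = 308357 · 5040/6293 = 246960.

246960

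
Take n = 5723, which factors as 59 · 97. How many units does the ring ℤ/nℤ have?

φ(59) = 59 − 1 = 58.
φ(97) = 97 − 1 = 96.
Since φ is multiplicative, φ(5723) = 58 · 96 = 5568.

5568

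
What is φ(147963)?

147963 = 3 × 31 × 37 × 43.
φ(3) = 3 − 1 = 2.
φ(31) = 31 − 1 = 30.
φ(37) = 37 − 1 = 36.
φ(43) = 43 − 1 = 42.
φ(147963) = 2 × 30 × 36 × 42 = 90720.

90720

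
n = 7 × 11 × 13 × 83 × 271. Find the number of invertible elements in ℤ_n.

15940800

φ(22515493) = 22515493 · (1 − 1/7) · (1 − 1/11) · (1 − 1/13) · (1 − 1/83) · (1 − 1/271)
       = 22515493 · 15940800/22515493 = 15940800.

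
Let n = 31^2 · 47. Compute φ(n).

φ(45167) = 45167 · (1 − 1/31) · (1 − 1/47)
       = 45167 · 1380/1457 = 42780.

42780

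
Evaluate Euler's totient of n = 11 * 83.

φ(11) = 11 − 1 = 10.
φ(83) = 83 − 1 = 82.
Since φ is multiplicative, φ(913) = 10 · 82 = 820.

820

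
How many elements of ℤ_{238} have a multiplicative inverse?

96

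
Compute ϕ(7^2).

φ(7^2) = 7^1·(7−1) = 7·6 = 42.

42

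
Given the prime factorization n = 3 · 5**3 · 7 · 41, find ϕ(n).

φ(107625) = 107625 · (1 − 1/3) · (1 − 1/5) · (1 − 1/7) · (1 − 1/41)
       = 107625 · 1920/4305 = 48000.

48000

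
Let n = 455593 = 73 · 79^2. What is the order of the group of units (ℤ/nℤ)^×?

443664

φ(455593) = 455593 · (1 − 1/73) · (1 − 1/79)
       = 455593 · 5616/5767 = 443664.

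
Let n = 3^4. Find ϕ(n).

54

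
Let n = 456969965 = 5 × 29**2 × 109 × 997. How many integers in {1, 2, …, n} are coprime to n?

φ(456969965) = 456969965 · (1 − 1/5) · (1 − 1/29) · (1 − 1/109) · (1 − 1/997)
       = 456969965 · 12047616/15757585 = 349380864.

349380864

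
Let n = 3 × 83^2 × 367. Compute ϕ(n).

4981992

φ(7584789) = 7584789 · (1 − 1/3) · (1 − 1/83) · (1 − 1/367)
       = 7584789 · 60024/91383 = 4981992.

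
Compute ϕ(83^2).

φ(6889) = 6889 · (1 − 1/83)
       = 6889 · 82/83 = 6806.

6806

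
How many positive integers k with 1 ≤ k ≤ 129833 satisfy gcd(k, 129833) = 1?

110880

Prime factorization: 129833 = 11^2 · 29 · 37.
φ(11^2) = 11^2 − 11^1 = 121 − 11 = 110.
φ(29) = 29 − 1 = 28.
φ(37) = 37 − 1 = 36.
Since φ is multiplicative, φ(129833) = 110 · 28 · 36 = 110880.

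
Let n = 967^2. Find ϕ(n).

934122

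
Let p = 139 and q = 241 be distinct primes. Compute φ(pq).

φ(139) = 139 − 1 = 138.
φ(241) = 241 − 1 = 240.
Since φ is multiplicative, φ(33499) = 138 · 240 = 33120.

33120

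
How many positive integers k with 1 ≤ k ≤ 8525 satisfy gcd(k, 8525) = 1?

8525 = 5^2 · 11 · 31.
φ(8525) = 8525 · (1 − 1/5) · (1 − 1/11) · (1 − 1/31)
       = 8525 · 1200/1705 = 6000.

6000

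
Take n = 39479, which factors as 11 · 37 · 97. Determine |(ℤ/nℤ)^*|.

φ(39479) = 39479 · (1 − 1/11) · (1 − 1/37) · (1 − 1/97)
       = 39479 · 34560/39479 = 34560.

34560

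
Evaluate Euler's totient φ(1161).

756

First factor: 1161 = 3**3 × 43.
φ(1161) = 1161 · (1 − 1/3) · (1 − 1/43)
       = 1161 · 84/129 = 756.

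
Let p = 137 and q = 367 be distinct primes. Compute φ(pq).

φ(n) = (p − 1)(q − 1) = (137−1)(367−1) = 136·366 = 49776.

49776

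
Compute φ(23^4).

φ(23^4) = 23^3·(23−1) = 12167·22 = 267674.

267674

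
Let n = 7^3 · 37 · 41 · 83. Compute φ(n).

φ(7^3) = 7^2·(7−1) = 49·6 = 294.
φ(37) = 37 − 1 = 36.
φ(41) = 41 − 1 = 40.
φ(83) = 83 − 1 = 82.
Since φ is multiplicative, φ(43187473) = 294 · 36 · 40 · 82 = 34715520.

34715520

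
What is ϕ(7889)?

6468

7889 = 7^3 · 23.
φ(7^3) = 7^3 − 7^2 = 343 − 49 = 294.
φ(23) = 23 − 1 = 22.
Since φ is multiplicative, φ(7889) = 294 · 22 = 6468.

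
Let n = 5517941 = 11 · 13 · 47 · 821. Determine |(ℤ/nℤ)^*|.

4526400

φ(11) = 11 − 1 = 10.
φ(13) = 13 − 1 = 12.
φ(47) = 47 − 1 = 46.
φ(821) = 821 − 1 = 820.
Since φ is multiplicative, φ(5517941) = 10 · 12 · 46 · 820 = 4526400.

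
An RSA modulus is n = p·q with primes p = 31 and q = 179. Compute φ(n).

φ(n) = (p − 1)(q − 1) = (31−1)(179−1) = 30·178 = 5340.

5340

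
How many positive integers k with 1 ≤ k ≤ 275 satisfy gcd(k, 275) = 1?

First factor: 275 = 5^2 · 11.
φ(275) = 275 · (1 − 1/5) · (1 − 1/11)
       = 275 · 40/55 = 200.

200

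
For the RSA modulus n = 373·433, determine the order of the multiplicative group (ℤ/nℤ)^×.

For distinct primes, φ(pq) = (p−1)(q−1) = 372 × 432 = 160704.

160704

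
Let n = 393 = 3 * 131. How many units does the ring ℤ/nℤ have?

260

φ(393) = 393 · (1 − 1/3) · (1 − 1/131)
       = 393 · 260/393 = 260.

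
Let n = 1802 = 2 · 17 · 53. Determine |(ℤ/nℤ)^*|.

φ(2) = 2 − 1 = 1.
φ(17) = 17 − 1 = 16.
φ(53) = 53 − 1 = 52.
Since φ is multiplicative, φ(1802) = 1 · 16 · 52 = 832.

832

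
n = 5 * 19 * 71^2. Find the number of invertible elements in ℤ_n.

φ(5) = 5 − 1 = 4.
φ(19) = 19 − 1 = 18.
φ(71^2) = 71^2 − 71^1 = 5041 − 71 = 4970.
φ(478895) = 4 × 18 × 4970 = 357840.

357840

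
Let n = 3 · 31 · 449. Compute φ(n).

26880

φ(3) = 3 − 1 = 2.
φ(31) = 31 − 1 = 30.
φ(449) = 449 − 1 = 448.
φ(41757) = 2 × 30 × 448 = 26880.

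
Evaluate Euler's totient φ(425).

320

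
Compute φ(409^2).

φ(167281) = 167281 · (1 − 1/409)
       = 167281 · 408/409 = 166872.

166872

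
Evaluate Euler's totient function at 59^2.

3422

φ(59^2) = 59^1·(59−1) = 59·58 = 3422.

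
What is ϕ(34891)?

First factor: 34891 = 23 * 37 * 41.
φ(23) = 23 − 1 = 22.
φ(37) = 37 − 1 = 36.
φ(41) = 41 − 1 = 40.
φ(34891) = 22 × 36 × 40 = 31680.

31680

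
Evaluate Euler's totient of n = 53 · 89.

φ(53) = 53 − 1 = 52.
φ(89) = 89 − 1 = 88.
φ(4717) = 52 × 88 = 4576.

4576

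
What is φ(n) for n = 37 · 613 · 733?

16127424

φ(16625173) = 16625173 · (1 − 1/37) · (1 − 1/613) · (1 − 1/733)
       = 16625173 · 16127424/16625173 = 16127424.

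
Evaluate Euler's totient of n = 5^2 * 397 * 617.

φ(5^2) = 5^2 − 5^1 = 25 − 5 = 20.
φ(397) = 397 − 1 = 396.
φ(617) = 617 − 1 = 616.
Multiply: 20 · 396 · 616 = 4878720.

4878720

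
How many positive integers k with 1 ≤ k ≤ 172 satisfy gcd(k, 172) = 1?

84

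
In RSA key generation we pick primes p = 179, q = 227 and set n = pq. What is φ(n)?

40228

φ(pq) = (p−1)(q−1) = 178 · 226 = 40228.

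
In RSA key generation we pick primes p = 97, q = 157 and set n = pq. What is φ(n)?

14976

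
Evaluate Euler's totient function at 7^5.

14406

φ(16807) = 16807 · (1 − 1/7)
       = 16807 · 6/7 = 14406.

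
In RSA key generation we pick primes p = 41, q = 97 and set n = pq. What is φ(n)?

φ(41) = 41 − 1 = 40.
φ(97) = 97 − 1 = 96.
Since φ is multiplicative, φ(3977) = 40 · 96 = 3840.

3840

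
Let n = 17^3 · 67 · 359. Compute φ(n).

109255872

φ(17^3) = 17^2·(17−1) = 289·16 = 4624.
φ(67) = 67 − 1 = 66.
φ(359) = 359 − 1 = 358.
Since φ is multiplicative, φ(118172389) = 4624 · 66 · 358 = 109255872.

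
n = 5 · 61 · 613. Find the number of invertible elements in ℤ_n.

146880

φ(186965) = 186965 · (1 − 1/5) · (1 − 1/61) · (1 − 1/613)
       = 186965 · 146880/186965 = 146880.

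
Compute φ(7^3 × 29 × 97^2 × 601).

45993830400

φ(56248385123) = 56248385123 · (1 − 1/7) · (1 − 1/29) · (1 − 1/97) · (1 − 1/601)
       = 56248385123 · 9676800/11834291 = 45993830400.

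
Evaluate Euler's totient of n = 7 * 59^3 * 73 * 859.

74834705088

φ(90150906671) = 90150906671 · (1 − 1/7) · (1 − 1/59) · (1 − 1/73) · (1 − 1/859)
       = 90150906671 · 21498048/25897991 = 74834705088.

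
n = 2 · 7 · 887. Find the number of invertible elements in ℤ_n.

5316

φ(2) = 2 − 1 = 1.
φ(7) = 7 − 1 = 6.
φ(887) = 887 − 1 = 886.
Multiply: 1 · 6 · 886 = 5316.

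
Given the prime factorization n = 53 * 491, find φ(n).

φ(26023) = 26023 · (1 − 1/53) · (1 − 1/491)
       = 26023 · 25480/26023 = 25480.

25480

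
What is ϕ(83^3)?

564898

φ(83^3) = 83^2·(83−1) = 6889·82 = 564898.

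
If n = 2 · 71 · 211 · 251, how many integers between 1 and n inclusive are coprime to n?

3675000

φ(2) = 2 − 1 = 1.
φ(71) = 71 − 1 = 70.
φ(211) = 211 − 1 = 210.
φ(251) = 251 − 1 = 250.
φ(7520462) = 1 × 70 × 210 × 250 = 3675000.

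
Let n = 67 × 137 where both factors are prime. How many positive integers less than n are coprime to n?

For distinct primes, φ(pq) = (p−1)(q−1) = 66 × 136 = 8976.

8976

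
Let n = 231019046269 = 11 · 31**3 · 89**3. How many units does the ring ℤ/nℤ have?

φ(11) = 11 − 1 = 10.
φ(31^3) = 31^2·(31−1) = 961·30 = 28830.
φ(89^3) = 89^3 − 89^2 = 704969 − 7921 = 697048.
Multiply: 10 · 28830 · 697048 = 200958938400.

200958938400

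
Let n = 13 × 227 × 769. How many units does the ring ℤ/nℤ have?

φ(13) = 13 − 1 = 12.
φ(227) = 227 − 1 = 226.
φ(769) = 769 − 1 = 768.
Since φ is multiplicative, φ(2269319) = 12 · 226 · 768 = 2082816.

2082816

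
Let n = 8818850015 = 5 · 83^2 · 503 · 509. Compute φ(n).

6942555584

φ(5) = 5 − 1 = 4.
φ(83^2) = 83^2 − 83^1 = 6889 − 83 = 6806.
φ(503) = 503 − 1 = 502.
φ(509) = 509 − 1 = 508.
Multiply: 4 · 6806 · 502 · 508 = 6942555584.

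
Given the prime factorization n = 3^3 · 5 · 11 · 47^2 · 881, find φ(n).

1369843200

φ(2890001565) = 2890001565 · (1 − 1/3) · (1 − 1/5) · (1 − 1/11) · (1 − 1/47) · (1 − 1/881)
       = 2890001565 · 3238400/6832155 = 1369843200.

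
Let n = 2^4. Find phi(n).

φ(16) = 16 · (1 − 1/2)
       = 16 · 1/2 = 8.

8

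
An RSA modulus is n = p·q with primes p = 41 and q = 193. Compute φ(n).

7680

φ(41) = 41 − 1 = 40.
φ(193) = 193 − 1 = 192.
Since φ is multiplicative, φ(7913) = 40 · 192 = 7680.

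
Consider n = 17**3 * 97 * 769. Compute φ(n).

340918272

φ(17^3) = 17^2·(17−1) = 289·16 = 4624.
φ(97) = 97 − 1 = 96.
φ(769) = 769 − 1 = 768.
Multiply: 4624 · 96 · 768 = 340918272.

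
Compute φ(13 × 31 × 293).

φ(13) = 13 − 1 = 12.
φ(31) = 31 − 1 = 30.
φ(293) = 293 − 1 = 292.
Since φ is multiplicative, φ(118079) = 12 · 30 · 292 = 105120.

105120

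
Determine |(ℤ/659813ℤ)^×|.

Factor 659813: 659813 = 7 * 11^2 * 19 * 41.
φ(659813) = 659813 · (1 − 1/7) · (1 − 1/11) · (1 − 1/19) · (1 − 1/41)
       = 659813 · 43200/59983 = 475200.

475200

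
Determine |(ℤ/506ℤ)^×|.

Factor 506: 506 = 2 × 11 × 23.
φ(2) = 2 − 1 = 1.
φ(11) = 11 − 1 = 10.
φ(23) = 23 − 1 = 22.
Since φ is multiplicative, φ(506) = 1 · 10 · 22 = 220.

220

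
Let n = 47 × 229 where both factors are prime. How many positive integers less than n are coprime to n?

φ(10763) = 10763 · (1 − 1/47) · (1 − 1/229)
       = 10763 · 10488/10763 = 10488.

10488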